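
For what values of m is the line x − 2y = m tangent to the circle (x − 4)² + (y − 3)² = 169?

Tangency holds when the distance from the centre (4, 3) to the line equals the radius 13:
|1·4 − 2·3 − m| / √5 = 13
|m − (−2)| = 13√5.

m = −2 ± 13√5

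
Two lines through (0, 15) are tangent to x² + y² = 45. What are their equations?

2x − y = −15 and 2x + y = 15

A line y − (15) = m(x − (0)) is tangent when its distance from (0, 0) is 3√5:
[m·(0) − (−15)]² = 45(m² + 1)
m² − 4 = 0, so m = 2 or m = −2.
With m = 2: 2x − y = −15. With m = −2: 2x + y = 15.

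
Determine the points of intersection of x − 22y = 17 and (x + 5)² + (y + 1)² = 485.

Express y = (−17 + x)/22 and substitute into the circle:
485x² + 4850x − 222615 = 0  ⟹  x² + 10x − 459 = 0
x = 17 or x = −27, giving (17, 0) and (−27, −2).

(−27, −2) and (17, 0)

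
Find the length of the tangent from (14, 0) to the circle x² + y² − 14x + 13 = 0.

With centre O = (7, 0), |OP|² = 49 and r² = 36.
Power of the point: PT² = |PO|² − r² = 13, so PT = √13.

√13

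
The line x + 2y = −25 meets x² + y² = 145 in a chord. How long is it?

4√5

The distance from (0, 0) to the line is 25/√5, and r² = 145.
Half the chord is √(r² − d²) = √(20), so the full chord is 4√5.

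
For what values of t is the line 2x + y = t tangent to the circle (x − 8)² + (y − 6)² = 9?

For a tangent, require d(centre, line) = r = 3.
|2·8 + 1·6 − t| / √5 = 3
|t − (22)| = 3√5.

t = 22 ± 3√5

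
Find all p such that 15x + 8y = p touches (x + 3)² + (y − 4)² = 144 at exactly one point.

p = −217 or p = 191

For a tangent, require d(centre, line) = r = 12.
|15·(−3) + 8·4 − p| / √289 = 12
|p − (−13)| = 12·17, so p = 191 or p = −217.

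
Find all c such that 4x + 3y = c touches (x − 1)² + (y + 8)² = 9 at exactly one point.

c = −35 or c = −5

The line touches the circle iff its distance from (1, −8) is 3:
|4·1 + 3·(−8) − c| / √25 = 3
|c − (−20)| = 3·5, so c = −5 or c = −35.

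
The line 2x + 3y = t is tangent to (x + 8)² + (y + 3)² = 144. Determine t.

For a tangent, require d(centre, line) = r = 12.
|2·(−8) + 3·(−3) − t| / √13 = 12
|t − (−25)| = 12√13.

t = −25 ± 12√13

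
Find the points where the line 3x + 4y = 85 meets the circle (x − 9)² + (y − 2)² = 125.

Express y = (85 − 3x)/4 and substitute into the circle:
25x² − 750x + 5225 = 0  ⟹  x² − 30x + 209 = 0
x = 19 or x = 11, giving (19, 7) and (11, 13).

(11, 13) and (19, 7)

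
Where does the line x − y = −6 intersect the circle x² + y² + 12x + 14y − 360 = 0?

(−24, −18) and (5, 11)

Express y = x + 6 and substitute into the circle:
2x² + 38x − 240 = 0  ⟹  x² + 19x − 120 = 0
x = 5 or x = −24, giving (5, 11) and (−24, −18).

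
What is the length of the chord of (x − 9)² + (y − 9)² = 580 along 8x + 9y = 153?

4√145

The distance from (9, 9) to the line is 0/√145, and r² = 580.
Chord = 2√(r² − d²) = 2·√(580) = 4√145.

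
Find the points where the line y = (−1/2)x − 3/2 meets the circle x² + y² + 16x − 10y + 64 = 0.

From the line, y = (−3 − x)/2. Substituting:
5x² + 90x + 325 = 0  ⟹  x² + 18x + 65 = 0
x = −5 or x = −13, giving (−5, 1) and (−13, 5).

(−13, 5) and (−5, 1)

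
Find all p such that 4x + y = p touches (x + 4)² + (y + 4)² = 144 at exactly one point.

For a tangent, require d(centre, line) = r = 12.
|4·(−4) + 1·(−4) − p| / √17 = 12
|p − (−20)| = 12√17.

p = −20 ± 12√17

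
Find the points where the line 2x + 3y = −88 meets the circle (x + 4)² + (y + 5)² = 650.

(−29, −10) and (1, −30)

Express y = (−88 − 2x)/3 and substitute into the circle:
13x² + 364x − 377 = 0  ⟹  x² + 28x − 29 = 0
x = 1 or x = −29, giving (1, −30) and (−29, −10).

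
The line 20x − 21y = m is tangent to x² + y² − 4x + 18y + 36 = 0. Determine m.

m = 26 or m = 432

Tangency holds when the distance from the centre (2, −9) to the line equals the radius 7:
|20·2 − 21·(−9) − m| / √841 = 7
|m − (229)| = 7·29, so m = 432 or m = 26.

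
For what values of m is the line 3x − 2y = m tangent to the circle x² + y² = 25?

m = ±5√13

Tangency holds when the distance from the centre (0, 0) to the line equals the radius 5:
|3·0 − 2·0 − m| / √13 = 5
|m| = 5√13.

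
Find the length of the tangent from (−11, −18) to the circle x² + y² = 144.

√301

Centre (0, 0), r² = 144. |PO|² = (−11)² + (−18)² = 445.
The tangent meets the radius at right angles, so tangent² = |PO|² − r² = 445 − 144 = 301.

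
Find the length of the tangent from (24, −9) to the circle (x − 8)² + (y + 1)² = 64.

16

With centre O = (8, −1), |OP|² = 320 and r² = 64.
By the tangent–radius right angle, tangent length = √(|PO|² − r²) = √256 = 16.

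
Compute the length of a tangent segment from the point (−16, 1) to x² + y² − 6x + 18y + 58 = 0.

With centre O = (3, −9), |OP|² = 461 and r² = 32.
The tangent meets the radius at right angles, so tangent² = |PO|² − r² = 461 − 32 = 429.

√429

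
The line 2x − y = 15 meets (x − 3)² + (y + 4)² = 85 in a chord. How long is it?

The distance from (3, −4) to the line is 5/√5, and r² = 85.
Chord = 2√(r² − d²) = 2·√(80) = 8√5.

8√5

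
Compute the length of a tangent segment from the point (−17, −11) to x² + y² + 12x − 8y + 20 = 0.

√314

With centre O = (−6, 4), |OP|² = 346 and r² = 32.
By the tangent–radius right angle, tangent length = √(|PO|² − r²) = √314.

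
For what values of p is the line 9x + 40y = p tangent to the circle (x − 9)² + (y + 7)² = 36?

The line touches the circle iff its distance from (9, −7) is 6:
|9·9 + 40·(−7) − p| / √1681 = 6
|p − (−199)| = 6·41, so p = 47 or p = −445.

p = −445 or p = 47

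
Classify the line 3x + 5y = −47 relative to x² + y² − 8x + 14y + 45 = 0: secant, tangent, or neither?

secant

d² = (3·4 + 5·(−7) − (−47))²/34 = 288/17; r² = 20.
Since d² < r², the line cuts the circle twice.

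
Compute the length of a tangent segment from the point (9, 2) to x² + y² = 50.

The centre is (0, 0) and r = 5√2. The square of the distance from P to the centre is 81 + 4 = 85.
Power of the point: PT² = |PO|² − r² = 35, so PT = √35.

√35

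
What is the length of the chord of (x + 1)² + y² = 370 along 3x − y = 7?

From the line, y = 3x − 7. Substituting:
10x² − 40x − 320 = 0  ⟹  x² − 4x − 32 = 0
x = 8 or x = −4, giving (8, 17) and (−4, −19).
|(8, 17) − (−4, −19)| = √((12)² + (36)²) = 12√10.

12√10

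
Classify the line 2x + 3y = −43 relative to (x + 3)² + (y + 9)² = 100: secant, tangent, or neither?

secant

Substituting the line into the circle gives 13x² + 118x − 563 = 0.
Δ = 13924 − (−29276) = 43200.
Two real roots: the line is a secant.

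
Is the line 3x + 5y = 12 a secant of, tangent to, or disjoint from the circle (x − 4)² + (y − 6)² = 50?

Substituting the line into the circle gives 34x² − 92x − 526 = 0.
Δ = 8464 − (−71536) = 80000.
Two real roots: the line is a secant.

secant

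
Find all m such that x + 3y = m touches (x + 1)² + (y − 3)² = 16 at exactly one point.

m = 8 ± 4√10

For a tangent, require d(centre, line) = r = 4.
|1·(−1) + 3·3 − m| / √10 = 4
|m − (8)| = 4√10.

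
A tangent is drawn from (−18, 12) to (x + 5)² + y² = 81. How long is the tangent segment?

2√58

The centre is (−5, 0) and r = 9. The square of the distance from P to the centre is 169 + 144 = 313.
Power of the point: PT² = |PO|² − r² = 232, so PT = 2√58.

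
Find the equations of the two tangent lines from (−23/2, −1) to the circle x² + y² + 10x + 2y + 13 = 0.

2x − 3y = −20 and 2x + 3y = −26

A line y − (−1) = m(x − (−23/2)) is tangent when its distance from (−5, −1) is √13:
[m·(13/2) − (0)]² = 13(m² + 1)
9m² − 4 = 0, so m = 2/3 or m = −2/3.
Through (−23/2, −1) these give 2x − 3y = −20 and 2x + 3y = −26.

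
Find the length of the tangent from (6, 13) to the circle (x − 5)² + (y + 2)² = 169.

The centre is (5, −2) and r = 13. The square of the distance from P to the centre is 1 + 225 = 226.
Power of the point: PT² = |PO|² − r² = 57, so PT = √57.

√57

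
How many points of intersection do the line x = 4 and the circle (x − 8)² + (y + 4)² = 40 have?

2

d² = (1·8 + 0·(−4) − (4))² = 16; r² = 40.
Since d² < r², the line cuts the circle twice.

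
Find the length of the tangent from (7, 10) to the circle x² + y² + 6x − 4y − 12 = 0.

Centre (−3, 2), r² = 25. |PO|² = (10)² + (8)² = 164.
Power of the point: PT² = |PO|² − r² = 139, so PT = √139.

√139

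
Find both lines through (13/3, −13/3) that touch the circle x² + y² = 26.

Write the tangent as mx − y + (−13/3 − m·(13/3)) = 0 and set its distance from the centre to √26:
[m·(−13/3) − (13/3)]² = 26(m² + 1)
5m² − 26m + 5 = 0, so m = 1/5 or m = 5.
Through (13/3, −13/3) these give x − 5y = 26 and 5x − y = 26.

x − 5y = 26 and 5x − y = 26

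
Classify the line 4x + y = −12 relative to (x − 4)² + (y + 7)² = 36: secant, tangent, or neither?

secant

Substituting the line into the circle gives 17x² + 32x + 5 = 0.
Δ = 1024 − 340 = 684.
Two real roots: the line is a secant.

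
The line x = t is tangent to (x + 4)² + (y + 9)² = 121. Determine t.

For a tangent, require d(centre, line) = r = 11.
|1·(−4) + 0·(−9) − t| / √1 = 11
|t − (−4)| = 11, so t = 7 or t = −15.

t = −15 or t = 7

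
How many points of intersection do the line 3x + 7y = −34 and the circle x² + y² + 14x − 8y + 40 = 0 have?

d² = (3·(−7) + 7·4 − (−34))²/58 = 1681/58; r² = 25.
Since d² > r², the line lies outside the circle.

0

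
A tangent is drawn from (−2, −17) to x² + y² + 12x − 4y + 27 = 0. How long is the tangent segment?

With centre O = (−6, 2), |OP|² = 377 and r² = 13.
By the tangent–radius right angle, tangent length = √(|PO|² − r²) = √364 = 2√91.

2√91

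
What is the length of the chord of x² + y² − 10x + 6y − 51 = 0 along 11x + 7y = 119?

Express y = (119 − 11x)/7 and substitute into the circle:
170x² − 3570x + 16660 = 0  ⟹  x² − 21x + 98 = 0
x = 14 or x = 7, giving (14, −5) and (7, 6).
|(14, −5) − (7, 6)| = √((7)² + (−11)²) = √170.

√170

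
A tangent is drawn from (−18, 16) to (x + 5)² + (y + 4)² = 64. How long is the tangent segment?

Centre (−5, −4), r² = 64. |PO|² = (−13)² + (20)² = 569.
The tangent meets the radius at right angles, so tangent² = |PO|² − r² = 569 − 64 = 505.

√505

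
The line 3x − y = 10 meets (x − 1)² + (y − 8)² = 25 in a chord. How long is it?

Substitute y = 3x − 10:
10x² − 110x + 300 = 0  ⟹  x² − 11x + 30 = 0
x = 6 or x = 5, giving (6, 8) and (5, 5).
Chord length = distance between (6, 8) and (5, 5) = √10 = √10.

√10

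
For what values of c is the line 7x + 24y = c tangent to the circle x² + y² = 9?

For a tangent, require d(centre, line) = r = 3.
|7·0 + 24·0 − c| / √625 = 3
|c| = 3·25, so c = 75 or c = −75.

c = −75 or c = 75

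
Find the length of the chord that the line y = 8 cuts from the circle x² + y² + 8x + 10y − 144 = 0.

Express y = 8 and substitute into the circle:
x² + 8x = 0
x = 0 or x = −8, giving (0, 8) and (−8, 8).
Chord length = distance between (0, 8) and (−8, 8) = √64 = 8.

8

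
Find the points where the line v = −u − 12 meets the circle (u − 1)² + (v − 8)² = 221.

From the line, v = −u − 12. Substituting:
2u² + 38u + 180 = 0  ⟹  u² + 19u + 90 = 0
u = −9 or u = −10, giving (−9, −3) and (−10, −2).

(−10, −2) and (−9, −3)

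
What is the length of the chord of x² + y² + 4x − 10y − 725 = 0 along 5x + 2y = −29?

10√29

Centre (−2, 5), r² = 754. Perpendicular distance d from centre to line = |29| / √29 = 29/√29.
Chord = 2√(r² − d²) = 2·√(725) = 10√29.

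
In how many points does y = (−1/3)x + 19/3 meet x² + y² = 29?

0

Substituting the line into the circle gives 10x² − 38x + 100 = 0.
Δ = 1444 − 4000 = −2556.
No real roots: the line does not meet the circle.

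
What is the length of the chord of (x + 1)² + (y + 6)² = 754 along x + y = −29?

Centre (−1, −6), r² = 754. Perpendicular distance d from centre to line = |22| / √2 = 22/√2.
Half the chord is √(r² − d²) = √(512), so the full chord is 32√2.

32√2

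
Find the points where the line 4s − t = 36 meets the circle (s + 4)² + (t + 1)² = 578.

Substitute t = 4s − 36:
17s² − 272s + 663 = 0  ⟹  s² − 16s + 39 = 0
s = 13 or s = 3, giving (13, 16) and (3, −24).

(3, −24) and (13, 16)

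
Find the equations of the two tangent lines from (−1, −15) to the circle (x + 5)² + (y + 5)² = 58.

Let a tangent through (−1, −15) have slope m. Its distance from (−5, −5) must equal √58:
[m·(−4) − (10)]² = 58(m² + 1)
21m² − 40m − 21 = 0, so m = −3/7 or m = 7/3.
Through (−1, −15) these give 3x + 7y = −108 and 7x − 3y = 38.

3x + 7y = −108 and 7x − 3y = 38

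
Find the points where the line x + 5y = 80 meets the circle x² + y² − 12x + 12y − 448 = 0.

(0, 16) and (20, 12)

From the line, y = (80 − x)/5. Substituting:
26x² − 520x = 0  ⟹  x² − 20x = 0
x = 20 or x = 0, giving (20, 12) and (0, 16).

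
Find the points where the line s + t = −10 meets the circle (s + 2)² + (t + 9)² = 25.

Substitute t = −s − 10:
2s² + 6s − 20 = 0  ⟹  s² + 3s − 10 = 0
s = 2 or s = −5, giving (2, −12) and (−5, −5).

(−5, −5) and (2, −12)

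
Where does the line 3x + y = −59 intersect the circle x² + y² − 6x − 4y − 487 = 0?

From the line, y = −3x − 59. Substituting:
10x² + 360x + 3230 = 0  ⟹  x² + 36x + 323 = 0
x = −17 or x = −19, giving (−17, −8) and (−19, −2).

(−19, −2) and (−17, −8)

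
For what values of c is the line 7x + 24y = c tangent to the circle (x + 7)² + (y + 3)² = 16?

For a tangent, require d(centre, line) = r = 4.
|7·(−7) + 24·(−3) − c| / √625 = 4
|c − (−121)| = 4·25, so c = −21 or c = −221.

c = −221 or c = −21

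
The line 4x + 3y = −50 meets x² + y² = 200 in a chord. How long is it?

20

The distance from (0, 0) to the line is 50/√25, and r² = 200.
Half the chord is √(r² − d²) = √(100), so the full chord is 20.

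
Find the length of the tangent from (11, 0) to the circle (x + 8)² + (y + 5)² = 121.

√265

With centre O = (−8, −5), |OP|² = 386 and r² = 121.
Power of the point: PT² = |PO|² − r² = 265, so PT = √265.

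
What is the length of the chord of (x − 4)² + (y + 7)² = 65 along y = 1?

2

Centre (4, −7), r² = 65. Perpendicular distance d from centre to line = |−8| / √1 = 8.
Chord = 2√(r² − d²) = 2·√(1) = 2.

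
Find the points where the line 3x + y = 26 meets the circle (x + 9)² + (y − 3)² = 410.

(2, 20) and (10, −4)

Express y = −3x + 26 and substitute into the circle:
10x² − 120x + 200 = 0  ⟹  x² − 12x + 20 = 0
x = 10 or x = 2, giving (10, −4) and (2, 20).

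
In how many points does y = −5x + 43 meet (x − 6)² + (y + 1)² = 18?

2

Substituting the line into the circle gives 26x² − 452x + 1954 = 0.
Discriminant = (−452)² − 4·26·(1954) = 1088 > 0.
Two real roots: the line is a secant.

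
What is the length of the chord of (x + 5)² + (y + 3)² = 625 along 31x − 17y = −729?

25√2

Centre (−5, −3), r² = 625. Perpendicular distance d from centre to line = |625| / √1250 = 625/√1250.
Half the chord is √(r² − d²) = √(625/2), so the full chord is 25√2.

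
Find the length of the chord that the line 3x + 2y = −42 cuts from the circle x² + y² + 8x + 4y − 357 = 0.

10√13

The distance from (−4, −2) to the line is 26/√13, and r² = 377.
Half the chord is √(r² − d²) = √(325), so the full chord is 10√13.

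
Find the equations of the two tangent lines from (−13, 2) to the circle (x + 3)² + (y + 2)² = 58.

7x + 3y = −85 and 3x − 7y = −53

A line y − (2) = m(x − (−13)) is tangent when its distance from (−3, −2) is √58:
[m·(10) − (−4)]² = 58(m² + 1)
21m² + 40m − 21 = 0, so m = −7/3 or m = 3/7.
Through (−13, 2) these give 7x + 3y = −85 and 3x − 7y = −53.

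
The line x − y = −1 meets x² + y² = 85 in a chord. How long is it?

Express y = x + 1 and substitute into the circle:
2x² + 2x − 84 = 0  ⟹  x² + x − 42 = 0
x = 6 or x = −7, giving (6, 7) and (−7, −6).
|(6, 7) − (−7, −6)| = √((13)² + (13)²) = 13√2.

13√2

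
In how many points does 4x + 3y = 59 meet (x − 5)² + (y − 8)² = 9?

d² = (4·5 + 3·8 − (59))²/25 = 9; r² = 9.
Since d² = r², the line is tangent.

1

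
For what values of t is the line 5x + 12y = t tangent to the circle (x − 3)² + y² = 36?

For a tangent, require d(centre, line) = r = 6.
|5·3 + 12·0 − t| / √169 = 6
|t − (15)| = 6·13, so t = 93 or t = −63.

t = −63 or t = 93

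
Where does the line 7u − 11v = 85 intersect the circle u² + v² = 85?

(−2, −9) and (9, −2)

Express v = (−85 + 7u)/11 and substitute into the circle:
170u² − 1190u − 3060 = 0  ⟹  u² − 7u − 18 = 0
u = 9 or u = −2, giving (9, −2) and (−2, −9).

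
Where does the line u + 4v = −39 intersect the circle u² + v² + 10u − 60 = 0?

(−11, −7) and (−3, −9)

Express v = (−39 − u)/4 and substitute into the circle:
17u² + 238u + 561 = 0  ⟹  u² + 14u + 33 = 0
u = −3 or u = −11, giving (−3, −9) and (−11, −7).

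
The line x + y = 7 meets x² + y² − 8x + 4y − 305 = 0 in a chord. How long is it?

25√2

From the line, y = −x + 7. Substituting:
2x² − 26x − 228 = 0  ⟹  x² − 13x − 114 = 0
x = 19 or x = −6, giving (19, −12) and (−6, 13).
Chord length = distance between (19, −12) and (−6, 13) = √1250 = 25√2.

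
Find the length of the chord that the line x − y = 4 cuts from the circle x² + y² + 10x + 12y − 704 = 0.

39√2

Express y = x − 4 and substitute into the circle:
2x² + 14x − 736 = 0  ⟹  x² + 7x − 368 = 0
x = 16 or x = −23, giving (16, 12) and (−23, −27).
|(16, 12) − (−23, −27)| = √((39)² + (39)²) = 39√2.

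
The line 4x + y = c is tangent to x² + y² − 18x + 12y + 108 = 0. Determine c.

The line touches the circle iff its distance from (9, −6) is 3:
|4·9 + 1·(−6) − c| / √17 = 3
|c − (30)| = 3√17.

c = 30 ± 3√17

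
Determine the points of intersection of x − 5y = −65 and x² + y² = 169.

(−5, 12) and (0, 13)

From the line, y = (65 + x)/5. Substituting:
26x² + 130x = 0  ⟹  x² + 5x = 0
x = 0 or x = −5, giving (0, 13) and (−5, 12).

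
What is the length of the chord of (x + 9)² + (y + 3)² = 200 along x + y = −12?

20√2

The distance from (−9, −3) to the line is 0/√2, and r² = 200.
Chord = 2√(r² − d²) = 2·√(200) = 20√2.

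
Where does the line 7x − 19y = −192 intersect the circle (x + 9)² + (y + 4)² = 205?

(−22, 2) and (−3, 9)

Express y = (192 + 7x)/19 and substitute into the circle:
410x² + 10250x + 27060 = 0  ⟹  x² + 25x + 66 = 0
x = −3 or x = −22, giving (−3, 9) and (−22, 2).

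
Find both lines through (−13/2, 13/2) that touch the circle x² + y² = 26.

Let a tangent through (−13/2, 13/2) have slope m. Its distance from (0, 0) must equal √26:
[m·(13/2) − (−13/2)]² = 26(m² + 1)
5m² + 26m + 5 = 0, so m = −5 or m = −1/5.
Through (−13/2, 13/2) these give 5x + y = −26 and x + 5y = 26.

5x + y = −26 and x + 5y = 26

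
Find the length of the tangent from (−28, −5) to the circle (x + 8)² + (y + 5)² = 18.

√382

The centre is (−8, −5) and r = 3√2. The square of the distance from P to the centre is 400 + 0 = 400.
By the tangent–radius right angle, tangent length = √(|PO|² − r²) = √382.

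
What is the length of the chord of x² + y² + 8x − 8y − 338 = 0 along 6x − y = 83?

2√37

Express y = 6x − 83 and substitute into the circle:
37x² − 1036x + 7215 = 0  ⟹  x² − 28x + 195 = 0
x = 15 or x = 13, giving (15, 7) and (13, −5).
Chord length = distance between (15, 7) and (13, −5) = √148 = 2√37.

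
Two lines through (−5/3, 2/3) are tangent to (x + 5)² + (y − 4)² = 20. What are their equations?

x − 2y = −3 and 2x − y = −4

A line y − (2/3) = m(x − (−5/3)) is tangent when its distance from (−5, 4) is 2√5:
[m·(−10/3) − (10/3)]² = 20(m² + 1)
2m² − 5m + 2 = 0, so m = 1/2 or m = 2.
Through (−5/3, 2/3) these give x − 2y = −3 and 2x − y = −4.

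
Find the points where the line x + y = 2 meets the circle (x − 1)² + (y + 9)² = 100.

Substitute y = −x + 2:
2x² − 24x + 22 = 0  ⟹  x² − 12x + 11 = 0
x = 11 or x = 1, giving (11, −9) and (1, 1).

(1, 1) and (11, −9)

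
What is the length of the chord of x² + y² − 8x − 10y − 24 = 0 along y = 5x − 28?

Centre (4, 5), r² = 65. Perpendicular distance d from centre to line = |−13| / √26 = 13/√26.
Half the chord is √(r² − d²) = √(117/2), so the full chord is 3√26.

3√26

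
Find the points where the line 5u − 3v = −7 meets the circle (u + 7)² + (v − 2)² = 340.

(−11, −16) and (7, 14)

Substitute v = (7 + 5u)/3:
34u² + 136u − 2618 = 0  ⟹  u² + 4u − 77 = 0
u = 7 or u = −11, giving (7, 14) and (−11, −16).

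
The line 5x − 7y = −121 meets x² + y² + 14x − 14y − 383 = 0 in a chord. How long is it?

Express y = (121 + 5x)/7 and substitute into the circle:
74x² + 1406x − 15984 = 0  ⟹  x² + 19x − 216 = 0
x = 8 or x = −27, giving (8, 23) and (−27, −2).
Chord length = distance between (8, 23) and (−27, −2) = √1850 = 5√74.

5√74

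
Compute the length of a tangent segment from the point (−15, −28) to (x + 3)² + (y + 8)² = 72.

2√118

Centre (−3, −8), r² = 72. |PO|² = (−12)² + (−20)² = 544.
The tangent meets the radius at right angles, so tangent² = |PO|² − r² = 544 − 72 = 472.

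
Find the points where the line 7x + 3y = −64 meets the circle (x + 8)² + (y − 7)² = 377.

(−19, 23) and (−4, −12)

From the line, y = (−64 − 7x)/3. Substituting:
58x² + 1334x + 4408 = 0  ⟹  x² + 23x + 76 = 0
x = −4 or x = −19, giving (−4, −12) and (−19, 23).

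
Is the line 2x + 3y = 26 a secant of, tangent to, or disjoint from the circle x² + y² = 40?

disjoint

d² = (2·0 + 3·0 − (26))²/13 = 52; r² = 40.
Since d² > r², the line lies outside the circle.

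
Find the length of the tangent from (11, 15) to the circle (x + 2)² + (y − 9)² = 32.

√173

The centre is (−2, 9) and r = 4√2. The square of the distance from P to the centre is 169 + 36 = 205.
Power of the point: PT² = |PO|² − r² = 173, so PT = √173.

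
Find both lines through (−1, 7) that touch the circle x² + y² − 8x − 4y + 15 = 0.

A line y − (7) = m(x − (−1)) is tangent when its distance from (4, 2) is √5:
(5m − (−5))² = 5(m² + 1)
2m² + 5m + 2 = 0, so m = −2 or m = −1/2.
With m = −2: 2x + y = 5. With m = −1/2: x + 2y = 13.

2x + y = 5 and x + 2y = 13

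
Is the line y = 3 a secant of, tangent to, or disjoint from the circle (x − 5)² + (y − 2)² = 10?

d² = (0·5 + 1·2 − (3))² = 1; r² = 10.
Since d² < r², the line cuts the circle twice.

secant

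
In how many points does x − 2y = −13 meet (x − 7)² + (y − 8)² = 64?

Substituting the line into the circle gives 5x² − 62x − 51 = 0.
Δ = 3844 − (−1020) = 4864.
Two real roots: the line is a secant.

2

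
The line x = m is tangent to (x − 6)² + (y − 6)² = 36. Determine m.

For a tangent, require d(centre, line) = r = 6.
|1·6 + 0·6 − m| / √1 = 6
|m − (6)| = 6, so m = 12 or m = 0.

m = 0 or m = 12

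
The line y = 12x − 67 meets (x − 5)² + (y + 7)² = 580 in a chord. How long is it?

4√145

Centre (5, −7), r² = 580. Perpendicular distance d from centre to line = |0| / √145 = 0/√145.
Chord = 2√(r² − d²) = 2·√(580) = 4√145.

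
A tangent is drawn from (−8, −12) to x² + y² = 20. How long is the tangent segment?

Centre (0, 0), r² = 20. |PO|² = (−8)² + (−12)² = 208.
The tangent meets the radius at right angles, so tangent² = |PO|² − r² = 208 − 20 = 188.

2√47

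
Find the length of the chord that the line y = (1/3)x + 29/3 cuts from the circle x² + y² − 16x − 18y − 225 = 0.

Centre (8, 9), r² = 370. Perpendicular distance d from centre to line = |10| / √10 = 10/√10.
Chord = 2√(r² − d²) = 2·√(360) = 12√10.

12√10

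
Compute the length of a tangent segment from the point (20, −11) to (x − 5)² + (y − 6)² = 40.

The centre is (5, 6) and r = 2√10. The square of the distance from P to the centre is 225 + 289 = 514.
The tangent meets the radius at right angles, so tangent² = |PO|² − r² = 514 − 40 = 474.

√474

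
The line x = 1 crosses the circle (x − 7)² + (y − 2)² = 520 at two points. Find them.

The line gives x = 1. Substituting into the circle:
y² − 4y − 480 = 0
y = 24 or y = −20, giving (1, 24) and (1, −20).

(1, −20) and (1, 24)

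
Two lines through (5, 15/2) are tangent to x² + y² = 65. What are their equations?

x + 8y = 65 and 7x + 4y = 65

Write the tangent as mx − y + (15/2 − m·(5)) = 0 and set its distance from the centre to √65:
(−5m − (−15/2))² = 65(m² + 1)
32m² + 60m + 7 = 0, so m = −1/8 or m = −7/4.
Through (5, 15/2) these give x + 8y = 65 and 7x + 4y = 65.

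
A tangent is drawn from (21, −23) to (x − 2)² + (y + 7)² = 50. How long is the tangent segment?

The centre is (2, −7) and r = 5√2. The square of the distance from P to the centre is 361 + 256 = 617.
The tangent meets the radius at right angles, so tangent² = |PO|² − r² = 617 − 50 = 567.

9√7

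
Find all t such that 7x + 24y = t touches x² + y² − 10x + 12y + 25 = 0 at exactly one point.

For a tangent, require d(centre, line) = r = 6.
|7·5 + 24·(−6) − t| / √625 = 6
|t − (−109)| = 6·25, so t = 41 or t = −259.

t = −259 or t = 41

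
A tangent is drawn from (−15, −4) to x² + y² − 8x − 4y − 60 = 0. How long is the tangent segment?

Centre (4, 2), r² = 80. |PO|² = (−19)² + (−6)² = 397.
By the tangent–radius right angle, tangent length = √(|PO|² − r²) = √317.

√317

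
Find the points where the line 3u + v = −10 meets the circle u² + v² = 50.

(−5, 5) and (−1, −7)

Substitute v = −3u − 10:
10u² + 60u + 50 = 0  ⟹  u² + 6u + 5 = 0
u = −1 or u = −5, giving (−1, −7) and (−5, 5).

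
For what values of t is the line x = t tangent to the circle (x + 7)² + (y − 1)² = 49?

t = −14 or t = 0

For a tangent, require d(centre, line) = r = 7.
|1·(−7) + 0·1 − t| / √1 = 7
|t − (−7)| = 7, so t = 0 or t = −14.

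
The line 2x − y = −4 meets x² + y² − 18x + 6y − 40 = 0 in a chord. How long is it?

2√5

Centre (9, −3), r² = 130. Perpendicular distance d from centre to line = |25| / √5 = 25/√5.
Half the chord is √(r² − d²) = √(5), so the full chord is 2√5.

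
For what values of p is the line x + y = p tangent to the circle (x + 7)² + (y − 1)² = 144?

p = −6 ± 12√2

Tangency holds when the distance from the centre (−7, 1) to the line equals the radius 12:
|1·(−7) + 1·1 − p| / √2 = 12
|p − (−6)| = 12√2.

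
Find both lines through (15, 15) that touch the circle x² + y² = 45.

x − 2y = −15 and 2x − y = 15

A line y − (15) = m(x − (15)) is tangent when its distance from (0, 0) is 3√5:
[m·(−15) − (−15)]² = 45(m² + 1)
2m² − 5m + 2 = 0, so m = 1/2 or m = 2.
Through (15, 15) these give x − 2y = −15 and 2x − y = 15.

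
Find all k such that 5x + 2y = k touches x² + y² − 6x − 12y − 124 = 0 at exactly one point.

For a tangent, require d(centre, line) = r = 13.
|5·3 + 2·6 − k| / √29 = 13
|k − (27)| = 13√29.

k = 27 ± 13√29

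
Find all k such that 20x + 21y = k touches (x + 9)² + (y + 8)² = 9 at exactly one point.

For a tangent, require d(centre, line) = r = 3.
|20·(−9) + 21·(−8) − k| / √841 = 3
|k − (−348)| = 3·29, so k = −261 or k = −435.

k = −435 or k = −261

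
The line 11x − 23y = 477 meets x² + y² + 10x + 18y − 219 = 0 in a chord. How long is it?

5√26

From the line, y = (−477 + 11x)/23. Substituting:
650x² − 650x − 85800 = 0  ⟹  x² − x − 132 = 0
x = 12 or x = −11, giving (12, −15) and (−11, −26).
|(12, −15) − (−11, −26)| = √((23)² + (11)²) = 5√26.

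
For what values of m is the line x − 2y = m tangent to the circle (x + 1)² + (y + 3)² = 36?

m = 5 ± 6√5

For a tangent, require d(centre, line) = r = 6.
|1·(−1) − 2·(−3) − m| / √5 = 6
|m − (5)| = 6√5.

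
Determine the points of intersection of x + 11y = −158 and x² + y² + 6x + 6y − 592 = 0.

Substitute y = (−158 − x)/11:
122x² + 976x − 57096 = 0  ⟹  x² + 8x − 468 = 0
x = 18 or x = −26, giving (18, −16) and (−26, −12).

(−26, −12) and (18, −16)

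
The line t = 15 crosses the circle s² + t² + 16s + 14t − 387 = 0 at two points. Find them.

Substitute t = 15:
s² + 16s + 48 = 0
s = −4 or s = −12, giving (−4, 15) and (−12, 15).

(−12, 15) and (−4, 15)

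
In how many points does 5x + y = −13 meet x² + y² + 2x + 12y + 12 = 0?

2

d² = (5·(−1) + 1·(−6) − (−13))²/26 = 2/13; r² = 25.
Since d² < r², the line cuts the circle twice.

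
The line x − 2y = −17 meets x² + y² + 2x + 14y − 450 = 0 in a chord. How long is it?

From the line, y = (17 + x)/2. Substituting:
5x² + 70x − 1035 = 0  ⟹  x² + 14x − 207 = 0
x = 9 or x = −23, giving (9, 13) and (−23, −3).
Chord length = distance between (9, 13) and (−23, −3) = √1280 = 16√5.

16√5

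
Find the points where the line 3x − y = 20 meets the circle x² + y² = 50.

(5, −5) and (7, 1)

Express y = 3x − 20 and substitute into the circle:
10x² − 120x + 350 = 0  ⟹  x² − 12x + 35 = 0
x = 7 or x = 5, giving (7, 1) and (5, −5).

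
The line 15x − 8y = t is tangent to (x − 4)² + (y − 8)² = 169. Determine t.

The line touches the circle iff its distance from (4, 8) is 13:
|15·4 − 8·8 − t| / √289 = 13
|t − (−4)| = 13·17, so t = 217 or t = −225.

t = −225 or t = 217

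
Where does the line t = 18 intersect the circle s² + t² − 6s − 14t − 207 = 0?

From the line, t = 18. Substituting:
s² − 6s − 135 = 0
s = 15 or s = −9, giving (15, 18) and (−9, 18).

(−9, 18) and (15, 18)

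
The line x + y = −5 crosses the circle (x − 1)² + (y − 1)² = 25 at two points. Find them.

Express y = −x − 5 and substitute into the circle:
2x² + 10x + 12 = 0  ⟹  x² + 5x + 6 = 0
x = −2 or x = −3, giving (−2, −3) and (−3, −2).

(−3, −2) and (−2, −3)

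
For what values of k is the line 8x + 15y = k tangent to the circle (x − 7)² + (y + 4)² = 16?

Tangency holds when the distance from the centre (7, −4) to the line equals the radius 4:
|8·7 + 15·(−4) − k| / √289 = 4
|k − (−4)| = 4·17, so k = 64 or k = −72.

k = −72 or k = 64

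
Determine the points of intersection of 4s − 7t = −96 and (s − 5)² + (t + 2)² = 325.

From the line, t = (96 + 4s)/7. Substituting:
65s² + 390s − 2600 = 0  ⟹  s² + 6s − 40 = 0
s = 4 or s = −10, giving (4, 16) and (−10, 8).

(−10, 8) and (4, 16)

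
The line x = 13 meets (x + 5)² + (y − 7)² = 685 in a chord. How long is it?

The line gives x = 13. Substituting into the circle:
y² − 14y − 312 = 0
y = 26 or y = −12, giving (13, 26) and (13, −12).
Chord length = distance between (13, 26) and (13, −12) = √1444 = 38.

38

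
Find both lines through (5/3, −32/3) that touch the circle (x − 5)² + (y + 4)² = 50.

Let a tangent through (5/3, −32/3) have slope m. Its distance from (5, −4) must equal 5√2:
(10/3m − (20/3))² = 50(m² + 1)
7m² + 8m + 1 = 0, so m = −1 or m = −1/7.
With m = −1: x + y = −9. With m = −1/7: x + 7y = −73.

x + y = −9 and x + 7y = −73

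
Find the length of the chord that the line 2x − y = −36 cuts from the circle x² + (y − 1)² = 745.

20√5

The distance from (0, 1) to the line is 35/√5, and r² = 745.
Chord = 2√(r² − d²) = 2·√(500) = 20√5.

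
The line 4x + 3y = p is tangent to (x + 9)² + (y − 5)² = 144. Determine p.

For a tangent, require d(centre, line) = r = 12.
|4·(−9) + 3·5 − p| / √25 = 12
|p − (−21)| = 12·5, so p = 39 or p = −81.

p = −81 or p = 39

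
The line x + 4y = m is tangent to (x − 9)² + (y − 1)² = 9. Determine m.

Tangency holds when the distance from the centre (9, 1) to the line equals the radius 3:
|1·9 + 4·1 − m| / √17 = 3
|m − (13)| = 3√17.

m = 13 ± 3√17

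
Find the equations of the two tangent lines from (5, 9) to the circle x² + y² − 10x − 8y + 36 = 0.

2x − y = 1 and 2x + y = 19

Write the tangent as mx − y + (9 − m·(5)) = 0 and set its distance from the centre to √5:
(0m − (−5))² = 5(m² + 1)
m² − 4 = 0, so m = 2 or m = −2.
With m = 2: 2x − y = 1. With m = −2: 2x + y = 19.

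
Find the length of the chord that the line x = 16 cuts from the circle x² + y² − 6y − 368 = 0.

Centre (0, 3), r² = 377. Perpendicular distance d from centre to line = |−16| / √1 = 16.
Chord = 2√(r² − d²) = 2·√(121) = 22.

22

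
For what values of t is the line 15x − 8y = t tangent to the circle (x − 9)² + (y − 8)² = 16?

Tangency holds when the distance from the centre (9, 8) to the line equals the radius 4:
|15·9 − 8·8 − t| / √289 = 4
|t − (71)| = 4·17, so t = 139 or t = 3.

t = 3 or t = 139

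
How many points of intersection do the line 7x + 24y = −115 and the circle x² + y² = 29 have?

2

Substituting the line into the circle gives 625x² + 1610x − 3479 = 0.
Δ = 2592100 − (−8697500) = 11289600.
Two real roots: the line is a secant.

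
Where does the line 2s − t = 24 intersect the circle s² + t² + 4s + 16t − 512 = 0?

Substitute t = 2s − 24:
5s² − 60s − 320 = 0  ⟹  s² − 12s − 64 = 0
s = 16 or s = −4, giving (16, 8) and (−4, −32).

(−4, −32) and (16, 8)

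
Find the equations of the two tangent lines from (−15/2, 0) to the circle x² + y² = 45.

Write the tangent as mx − y + (0 − m·(−15/2)) = 0 and set its distance from the centre to 3√5:
(15/2m − (0))² = 45(m² + 1)
m² − 4 = 0, so m = −2 or m = 2.
With m = −2: 2x + y = −15. With m = 2: 2x − y = −15.

2x + y = −15 and 2x − y = −15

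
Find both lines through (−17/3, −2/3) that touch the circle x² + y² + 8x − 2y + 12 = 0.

x + 2y = −7 and 2x + y = −12

Let a tangent through (−17/3, −2/3) have slope m. Its distance from (−4, 1) must equal √5:
(5/3m − (5/3))² = 5(m² + 1)
2m² + 5m + 2 = 0, so m = −1/2 or m = −2.
With m = −1/2: x + 2y = −7. With m = −2: 2x + y = −12.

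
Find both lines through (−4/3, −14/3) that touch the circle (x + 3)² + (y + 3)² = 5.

Let a tangent through (−4/3, −14/3) have slope m. Its distance from (−3, −3) must equal √5:
(−5/3m − (5/3))² = 5(m² + 1)
2m² − 5m + 2 = 0, so m = 1/2 or m = 2.
Through (−4/3, −14/3) these give x − 2y = 8 and 2x − y = 2.

x − 2y = 8 and 2x − y = 2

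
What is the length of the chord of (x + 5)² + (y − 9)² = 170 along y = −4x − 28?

Express y = −4x − 28 and substitute into the circle:
17x² + 306x + 1224 = 0  ⟹  x² + 18x + 72 = 0
x = −6 or x = −12, giving (−6, −4) and (−12, 20).
|(−6, −4) − (−12, 20)| = √((6)² + (−24)²) = 6√17.

6√17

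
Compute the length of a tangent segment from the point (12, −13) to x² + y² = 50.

√263

The centre is (0, 0) and r = 5√2. The square of the distance from P to the centre is 144 + 169 = 313.
By the tangent–radius right angle, tangent length = √(|PO|² − r²) = √263.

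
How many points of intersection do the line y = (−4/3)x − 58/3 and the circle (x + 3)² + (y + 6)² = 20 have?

0

Substituting the line into the circle gives 25x² + 374x + 1501 = 0.
Discriminant = (374)² − 4·25·(1501) = −10224 < 0.
No real roots: the line does not meet the circle.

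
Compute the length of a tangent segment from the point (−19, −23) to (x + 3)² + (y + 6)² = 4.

Centre (−3, −6), r² = 4. |PO|² = (−16)² + (−17)² = 545.
Power of the point: PT² = |PO|² − r² = 541, so PT = √541.

√541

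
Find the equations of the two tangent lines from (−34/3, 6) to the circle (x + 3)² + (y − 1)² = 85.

9x − 2y = −114 and 6x − 7y = −110

A line y − (6) = m(x − (−34/3)) is tangent when its distance from (−3, 1) is √85:
[m·(25/3) − (−5)]² = 85(m² + 1)
14m² − 75m + 54 = 0, so m = 9/2 or m = 6/7.
Through (−34/3, 6) these give 9x − 2y = −114 and 6x − 7y = −110.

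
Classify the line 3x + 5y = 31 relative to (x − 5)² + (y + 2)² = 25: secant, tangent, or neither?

Substituting the line into the circle gives 34x² − 496x + 1681 = 0.
Discriminant = (−496)² − 4·34·(1681) = 17400 > 0.
Two real roots: the line is a secant.

secant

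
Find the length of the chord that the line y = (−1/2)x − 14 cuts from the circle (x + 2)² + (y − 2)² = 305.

Centre (−2, 2), r² = 305. Perpendicular distance d from centre to line = |30| / √5 = 30/√5.
Half the chord is √(r² − d²) = √(125), so the full chord is 10√5.

10√5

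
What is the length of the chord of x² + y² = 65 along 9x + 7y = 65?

From the line, y = (65 − 9x)/7. Substituting:
130x² − 1170x + 1040 = 0  ⟹  x² − 9x + 8 = 0
x = 8 or x = 1, giving (8, −1) and (1, 8).
|(8, −1) − (1, 8)| = √((7)² + (−9)²) = √130.

√130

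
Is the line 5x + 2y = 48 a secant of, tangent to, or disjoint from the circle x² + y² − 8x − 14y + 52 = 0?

Centre (4, 7), r² = 13. Distance² from centre to line = (−14)²/29 = 196/29.
Since d² < r², the line cuts the circle twice.

secant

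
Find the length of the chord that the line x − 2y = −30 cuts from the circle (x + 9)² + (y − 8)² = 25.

From the line, y = (30 + x)/2. Substituting:
5x² + 100x + 420 = 0  ⟹  x² + 20x + 84 = 0
x = −6 or x = −14, giving (−6, 12) and (−14, 8).
Chord length = distance between (−6, 12) and (−14, 8) = √80 = 4√5.

4√5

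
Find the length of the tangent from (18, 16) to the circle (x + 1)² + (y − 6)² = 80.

√381

With centre O = (−1, 6), |OP|² = 461 and r² = 80.
The tangent meets the radius at right angles, so tangent² = |PO|² − r² = 461 − 80 = 381.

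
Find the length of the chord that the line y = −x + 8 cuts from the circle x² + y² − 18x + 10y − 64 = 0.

18√2

The distance from (9, −5) to the line is 4/√2, and r² = 170.
Half the chord is √(r² − d²) = √(162), so the full chord is 18√2.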